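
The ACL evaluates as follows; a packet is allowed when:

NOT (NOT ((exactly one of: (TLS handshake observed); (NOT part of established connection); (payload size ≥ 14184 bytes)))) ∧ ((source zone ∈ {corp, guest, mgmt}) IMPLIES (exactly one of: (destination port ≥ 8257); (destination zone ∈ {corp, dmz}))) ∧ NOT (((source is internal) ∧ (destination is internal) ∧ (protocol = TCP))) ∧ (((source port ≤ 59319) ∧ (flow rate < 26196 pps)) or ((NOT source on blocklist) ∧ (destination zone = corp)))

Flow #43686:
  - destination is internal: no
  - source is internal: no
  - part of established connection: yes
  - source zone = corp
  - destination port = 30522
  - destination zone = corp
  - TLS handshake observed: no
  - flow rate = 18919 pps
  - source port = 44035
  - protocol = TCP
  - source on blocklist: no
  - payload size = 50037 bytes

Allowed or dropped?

Dropped

Atomic conditions:
  TLS handshake observed: no → false
  NOT part of established connection: yes → false
  payload size ≥ 14184 bytes: 50037 ≥ 14184 is true
  source zone ∈ {corp, guest, mgmt}: corp is in the set → true
  destination port ≥ 8257: 30522 ≥ 8257 is true
  destination zone ∈ {corp, dmz}: corp is in the set → true
  source is internal: no → false
  destination is internal: no → false
  protocol = TCP: TCP == TCP is true
  source port ≤ 59319: 44035 ≤ 59319 is true
  flow rate < 26196 pps: 18919 < 26196 is true
  NOT source on blocklist: no → true
  destination zone = corp: corp == corp is true
Combine:
[1.1.1] exactly-one(false, false, true) = true
[1.1] NOT true = false
[1] NOT false = true
[2.2] exactly-one(true, true) = false
[2] true → false = false
[3.1] false AND false AND true = false
[3] NOT false = true
[4.1] true AND true = true
[4.2] true AND true = true
[4] true OR true = true
[root] true AND false AND true AND true = false
Overall: false → dropped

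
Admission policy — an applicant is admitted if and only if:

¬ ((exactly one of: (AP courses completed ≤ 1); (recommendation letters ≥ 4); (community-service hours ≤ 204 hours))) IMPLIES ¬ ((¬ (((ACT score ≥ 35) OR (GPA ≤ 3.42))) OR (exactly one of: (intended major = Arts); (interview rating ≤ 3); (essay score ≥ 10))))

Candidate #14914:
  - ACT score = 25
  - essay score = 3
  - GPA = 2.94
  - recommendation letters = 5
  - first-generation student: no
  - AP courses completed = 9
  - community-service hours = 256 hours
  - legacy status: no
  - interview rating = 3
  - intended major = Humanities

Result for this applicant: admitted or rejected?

Atomic conditions:
  AP courses completed ≤ 1: 9 ≤ 1 is false
  recommendation letters ≥ 4: 5 ≥ 4 is true
  community-service hours ≤ 204 hours: 256 ≤ 204 is false
  ACT score ≥ 35: 25 ≥ 35 is false
  GPA ≤ 3.42: 2.94 ≤ 3.42 is true
  intended major = Arts: Humanities == Arts is false
  interview rating ≤ 3: 3 ≤ 3 is true
  essay score ≥ 10: 3 ≥ 10 is false
Combine:
[1.1] exactly-one(false, true, false) = true
[1] NOT true = false
[2.1.1.1] false OR true = true
[2.1.1] NOT true = false
[2.1.2] exactly-one(false, true, false) = true
[2.1] false OR true = true
[2] NOT true = false
[root] false → false (antecedent false ⇒ implication holds) = true
Overall: true → admitted

Admitted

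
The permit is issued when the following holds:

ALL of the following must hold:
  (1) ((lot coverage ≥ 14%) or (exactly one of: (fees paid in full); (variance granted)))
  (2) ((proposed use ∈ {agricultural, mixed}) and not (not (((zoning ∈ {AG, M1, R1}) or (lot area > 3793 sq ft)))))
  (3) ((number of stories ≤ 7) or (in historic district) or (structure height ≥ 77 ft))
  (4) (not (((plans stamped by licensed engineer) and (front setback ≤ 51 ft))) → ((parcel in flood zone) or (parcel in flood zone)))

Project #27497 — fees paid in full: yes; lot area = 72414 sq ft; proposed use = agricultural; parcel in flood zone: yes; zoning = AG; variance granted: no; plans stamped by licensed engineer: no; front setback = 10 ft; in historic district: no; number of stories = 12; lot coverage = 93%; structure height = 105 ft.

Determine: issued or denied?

Issued

Atomic conditions:
  lot coverage ≥ 14%: 93 ≥ 14 is true
  fees paid in full: yes → true
  variance granted: no → false
  proposed use ∈ {agricultural, mixed}: agricultural is in the set → true
  zoning ∈ {AG, M1, R1}: AG is in the set → true
  lot area > 3793 sq ft: 72414 > 3793 is true
  number of stories ≤ 7: 12 ≤ 7 is false
  in historic district: no → false
  structure height ≥ 77 ft: 105 ≥ 77 is true
  plans stamped by licensed engineer: no → false
  front setback ≤ 51 ft: 10 ≤ 51 is true
  parcel in flood zone: yes → true
Combine:
[1.2] exactly-one(true, false) = true
[1] true OR true = true
[2.2.1.1] true OR true = true
[2.2.1] NOT true = false
[2.2] NOT false = true
[2] true AND true = true
[3] false OR false OR true = true
[4.1.1] false AND true = false
[4.1] NOT false = true
[4.2] true OR true = true
[4] true → true = true
[root] true AND true AND true AND true = true
Overall: true → issued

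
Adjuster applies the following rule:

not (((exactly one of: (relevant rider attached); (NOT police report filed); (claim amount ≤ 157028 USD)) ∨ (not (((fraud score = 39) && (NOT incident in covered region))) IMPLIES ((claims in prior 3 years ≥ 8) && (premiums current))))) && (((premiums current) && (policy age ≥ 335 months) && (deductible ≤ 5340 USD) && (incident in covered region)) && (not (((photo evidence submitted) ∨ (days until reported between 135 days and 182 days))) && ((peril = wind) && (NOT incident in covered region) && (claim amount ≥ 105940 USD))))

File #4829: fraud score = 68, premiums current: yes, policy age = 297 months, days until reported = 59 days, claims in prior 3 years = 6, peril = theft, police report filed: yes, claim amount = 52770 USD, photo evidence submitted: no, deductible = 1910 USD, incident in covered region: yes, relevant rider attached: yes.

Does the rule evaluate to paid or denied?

Atomic conditions:
  relevant rider attached: yes → true
  NOT police report filed: yes → false
  claim amount ≤ 157028 USD: 52770 ≤ 157028 is true
  fraud score = 39: 68 == 39 is false
  NOT incident in covered region: yes → false
  claims in prior 3 years ≥ 8: 6 ≥ 8 is false
  premiums current: yes → true
  policy age ≥ 335 months: 297 ≥ 335 is false
  deductible ≤ 5340 USD: 1910 ≤ 5340 is true
  incident in covered region: yes → true
  photo evidence submitted: no → false
  days until reported between 135 days and 182 days: 59 in [135, 182] is false
  peril = wind: theft == wind is false
  claim amount ≥ 105940 USD: 52770 ≥ 105940 is false
Combine:
[1.1.1] exactly-one(true, false, true) = false
[1.1.2.1.1] false AND false = false
[1.1.2.1] NOT false = true
[1.1.2.2] false AND true = false
[1.1.2] true → false = false
[1.1] false OR false = false
[1] NOT false = true
[2.1] true AND false AND true AND true = false
[2.2.1.1] false OR false = false
[2.2.1] NOT false = true
[2.2.2] false AND false AND false = false
[2.2] true AND false = false
[2] false AND false = false
[root] true AND false = false
Overall: false → denied

Denied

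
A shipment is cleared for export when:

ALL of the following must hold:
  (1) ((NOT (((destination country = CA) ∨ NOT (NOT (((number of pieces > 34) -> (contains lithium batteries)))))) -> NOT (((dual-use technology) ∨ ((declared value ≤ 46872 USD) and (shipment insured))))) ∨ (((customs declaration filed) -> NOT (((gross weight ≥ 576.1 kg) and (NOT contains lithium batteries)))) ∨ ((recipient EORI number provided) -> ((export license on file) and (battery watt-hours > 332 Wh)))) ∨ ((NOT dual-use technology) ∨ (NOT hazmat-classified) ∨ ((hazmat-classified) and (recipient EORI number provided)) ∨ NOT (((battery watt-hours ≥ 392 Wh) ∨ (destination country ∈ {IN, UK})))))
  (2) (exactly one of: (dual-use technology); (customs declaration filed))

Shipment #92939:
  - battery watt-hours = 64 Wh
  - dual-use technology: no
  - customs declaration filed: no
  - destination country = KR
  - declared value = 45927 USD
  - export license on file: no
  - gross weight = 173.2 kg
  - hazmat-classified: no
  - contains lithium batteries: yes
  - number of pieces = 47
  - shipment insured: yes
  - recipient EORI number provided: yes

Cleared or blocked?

Blocked

Atomic conditions:
  destination country = CA: KR == CA is false
  number of pieces > 34: 47 > 34 is true
  contains lithium batteries: yes → true
  dual-use technology: no → false
  declared value ≤ 46872 USD: 45927 ≤ 46872 is true
  shipment insured: yes → true
  customs declaration filed: no → false
  gross weight ≥ 576.1 kg: 173.2 ≥ 576.1 is false
  NOT contains lithium batteries: yes → false
  recipient EORI number provided: yes → true
  export license on file: no → false
  battery watt-hours > 332 Wh: 64 > 332 is false
  NOT dual-use technology: no → true
  NOT hazmat-classified: no → true
  hazmat-classified: no → false
  battery watt-hours ≥ 392 Wh: 64 ≥ 392 is false
  destination country ∈ {IN, UK}: KR is not in the set → false
Combine:
[1.1.1.1.2.1.1] true → true = true
[1.1.1.1.2.1] NOT true = false
[1.1.1.1.2] NOT false = true
[1.1.1.1] false OR true = true
[1.1.1] NOT true = false
[1.1.2.1.2] true AND true = true
[1.1.2.1] false OR true = true
[1.1.2] NOT true = false
[1.1] false → false (antecedent false ⇒ implication holds) = true
[1.2.1.2.1] false AND false = false
[1.2.1.2] NOT false = true
[1.2.1] false → true (antecedent false ⇒ implication holds) = true
[1.2.2.2] false AND false = false
[1.2.2] true → false = false
[1.2] true OR false = true
[1.3.3] false AND true = false
[1.3.4.1] false OR false = false
[1.3.4] NOT false = true
[1.3] true OR true OR false OR true = true
[1] true OR true OR true = true
[2] exactly-one(false, false) = false
[root] true AND false = false
Overall: false → blocked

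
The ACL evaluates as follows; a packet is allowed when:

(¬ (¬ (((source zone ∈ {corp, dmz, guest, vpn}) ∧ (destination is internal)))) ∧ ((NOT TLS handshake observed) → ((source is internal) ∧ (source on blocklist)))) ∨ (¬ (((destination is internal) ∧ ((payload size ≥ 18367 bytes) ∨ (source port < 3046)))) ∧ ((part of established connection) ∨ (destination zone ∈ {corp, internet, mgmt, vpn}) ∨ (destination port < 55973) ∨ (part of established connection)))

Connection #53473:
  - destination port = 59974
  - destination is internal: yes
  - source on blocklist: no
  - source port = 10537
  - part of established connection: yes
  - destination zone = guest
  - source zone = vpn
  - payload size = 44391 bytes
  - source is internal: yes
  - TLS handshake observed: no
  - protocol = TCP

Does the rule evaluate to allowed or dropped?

Atomic conditions:
  source zone ∈ {corp, dmz, guest, vpn}: vpn is in the set → true
  destination is internal: yes → true
  NOT TLS handshake observed: no → true
  source is internal: yes → true
  source on blocklist: no → false
  payload size ≥ 18367 bytes: 44391 ≥ 18367 is true
  source port < 3046: 10537 < 3046 is false
  part of established connection: yes → true
  destination zone ∈ {corp, internet, mgmt, vpn}: guest is not in the set → false
  destination port < 55973: 59974 < 55973 is false
Combine:
[1.1.1.1] true AND true = true
[1.1.1] NOT true = false
[1.1] NOT false = true
[1.2.2] true AND false = false
[1.2] true → false = false
[1] true AND false = false
[2.1.1.2] true OR false = true
[2.1.1] true AND true = true
[2.1] NOT true = false
[2.2] true OR false OR false OR true = true
[2] false AND true = false
[root] false OR false = false
Overall: false → dropped

Dropped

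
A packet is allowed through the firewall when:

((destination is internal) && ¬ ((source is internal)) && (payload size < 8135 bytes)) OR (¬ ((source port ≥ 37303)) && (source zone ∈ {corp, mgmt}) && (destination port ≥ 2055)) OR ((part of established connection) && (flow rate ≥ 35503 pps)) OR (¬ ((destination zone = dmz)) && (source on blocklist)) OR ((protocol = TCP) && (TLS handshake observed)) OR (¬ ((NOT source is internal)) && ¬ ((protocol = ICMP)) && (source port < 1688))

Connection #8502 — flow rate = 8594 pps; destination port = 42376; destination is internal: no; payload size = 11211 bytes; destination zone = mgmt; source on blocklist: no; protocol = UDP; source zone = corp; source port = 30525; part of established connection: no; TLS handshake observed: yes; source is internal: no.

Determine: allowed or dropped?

Allowed

Atomic conditions:
  destination is internal: no → false
  source is internal: no → false
  payload size < 8135 bytes: 11211 < 8135 is false
  source port ≥ 37303: 30525 ≥ 37303 is false
  source zone ∈ {corp, mgmt}: corp is in the set → true
  destination port ≥ 2055: 42376 ≥ 2055 is true
  part of established connection: no → false
  flow rate ≥ 35503 pps: 8594 ≥ 35503 is false
  destination zone = dmz: mgmt == dmz is false
  source on blocklist: no → false
  protocol = TCP: UDP == TCP is false
  TLS handshake observed: yes → true
  NOT source is internal: no → true
  protocol = ICMP: UDP == ICMP is false
  source port < 1688: 30525 < 1688 is false
Combine:
[1.2] NOT false = true
[1] false AND true AND false = false
[2.1] NOT false = true
[2] true AND true AND true = true
[3] false AND false = false
[4.1] NOT false = true
[4] true AND false = false
[5] false AND true = false
[6.1] NOT true = false
[6.2] NOT false = true
[6] false AND true AND false = false
[root] false OR true OR false OR false OR false OR false = true
Overall: true → allowed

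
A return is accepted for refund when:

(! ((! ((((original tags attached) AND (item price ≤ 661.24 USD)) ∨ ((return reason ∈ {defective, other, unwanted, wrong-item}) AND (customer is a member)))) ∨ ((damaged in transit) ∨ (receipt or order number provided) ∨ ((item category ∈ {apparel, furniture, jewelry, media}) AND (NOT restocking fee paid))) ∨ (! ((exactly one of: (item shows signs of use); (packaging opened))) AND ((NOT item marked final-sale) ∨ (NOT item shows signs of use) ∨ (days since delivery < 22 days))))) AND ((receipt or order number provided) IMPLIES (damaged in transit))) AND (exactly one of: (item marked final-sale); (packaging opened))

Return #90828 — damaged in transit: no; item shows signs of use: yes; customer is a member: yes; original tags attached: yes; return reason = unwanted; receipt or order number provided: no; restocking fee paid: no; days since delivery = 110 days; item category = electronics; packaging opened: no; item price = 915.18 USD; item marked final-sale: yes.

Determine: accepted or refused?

Atomic conditions:
  original tags attached: yes → true
  item price ≤ 661.24 USD: 915.18 ≤ 661.24 is false
  return reason ∈ {defective, other, unwanted, wrong-item}: unwanted is in the set → true
  customer is a member: yes → true
  damaged in transit: no → false
  receipt or order number provided: no → false
  item category ∈ {apparel, furniture, jewelry, media}: electronics is not in the set → false
  NOT restocking fee paid: no → true
  item shows signs of use: yes → true
  packaging opened: no → false
  NOT item marked final-sale: yes → false
  NOT item shows signs of use: yes → false
  days since delivery < 22 days: 110 < 22 is false
  item marked final-sale: yes → true
Combine:
[1.1.1.1.1.1] true AND false = false
[1.1.1.1.1.2] true AND true = true
[1.1.1.1.1] false OR true = true
[1.1.1.1] NOT true = false
[1.1.1.2.3] false AND true = false
[1.1.1.2] false OR false OR false = false
[1.1.1.3.1.1] exactly-one(true, false) = true
[1.1.1.3.1] NOT true = false
[1.1.1.3.2] false OR false OR false = false
[1.1.1.3] false AND false = false
[1.1.1] false OR false OR false = false
[1.1] NOT false = true
[1.2] false → false (antecedent false ⇒ implication holds) = true
[1] true AND true = true
[2] exactly-one(true, false) = true
[root] true AND true = true
Overall: true → accepted

Accepted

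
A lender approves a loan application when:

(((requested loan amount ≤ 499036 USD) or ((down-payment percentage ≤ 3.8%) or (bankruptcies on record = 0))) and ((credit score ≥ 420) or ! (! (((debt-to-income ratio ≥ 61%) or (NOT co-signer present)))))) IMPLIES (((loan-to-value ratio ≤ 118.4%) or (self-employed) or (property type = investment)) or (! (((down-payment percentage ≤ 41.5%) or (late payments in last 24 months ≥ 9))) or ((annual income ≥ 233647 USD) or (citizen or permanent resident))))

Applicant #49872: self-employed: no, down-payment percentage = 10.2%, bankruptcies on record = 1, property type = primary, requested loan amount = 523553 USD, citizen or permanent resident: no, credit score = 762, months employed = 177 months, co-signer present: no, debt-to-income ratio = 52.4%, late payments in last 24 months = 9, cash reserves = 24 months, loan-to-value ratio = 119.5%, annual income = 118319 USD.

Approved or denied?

Atomic conditions:
  requested loan amount ≤ 499036 USD: 523553 ≤ 499036 is false
  down-payment percentage ≤ 3.8%: 10.2 ≤ 3.8 is false
  bankruptcies on record = 0: 1 == 0 is false
  credit score ≥ 420: 762 ≥ 420 is true
  debt-to-income ratio ≥ 61%: 52.4 ≥ 61 is false
  NOT co-signer present: no → true
  loan-to-value ratio ≤ 118.4%: 119.5 ≤ 118.4 is false
  self-employed: no → false
  property type = investment: primary == investment is false
  down-payment percentage ≤ 41.5%: 10.2 ≤ 41.5 is true
  late payments in last 24 months ≥ 9: 9 ≥ 9 is true
  annual income ≥ 233647 USD: 118319 ≥ 233647 is false
  citizen or permanent resident: no → false
Combine:
[1.1.2] false OR false = false
[1.1] false OR false = false
[1.2.2.1.1] false OR true = true
[1.2.2.1] NOT true = false
[1.2.2] NOT false = true
[1.2] true OR true = true
[1] false AND true = false
[2.1] false OR false OR false = false
[2.2.1.1] true OR true = true
[2.2.1] NOT true = false
[2.2.2] false OR false = false
[2.2] false OR false = false
[2] false OR false = false
[root] false → false (antecedent false ⇒ implication holds) = true
Overall: true → approved

Approved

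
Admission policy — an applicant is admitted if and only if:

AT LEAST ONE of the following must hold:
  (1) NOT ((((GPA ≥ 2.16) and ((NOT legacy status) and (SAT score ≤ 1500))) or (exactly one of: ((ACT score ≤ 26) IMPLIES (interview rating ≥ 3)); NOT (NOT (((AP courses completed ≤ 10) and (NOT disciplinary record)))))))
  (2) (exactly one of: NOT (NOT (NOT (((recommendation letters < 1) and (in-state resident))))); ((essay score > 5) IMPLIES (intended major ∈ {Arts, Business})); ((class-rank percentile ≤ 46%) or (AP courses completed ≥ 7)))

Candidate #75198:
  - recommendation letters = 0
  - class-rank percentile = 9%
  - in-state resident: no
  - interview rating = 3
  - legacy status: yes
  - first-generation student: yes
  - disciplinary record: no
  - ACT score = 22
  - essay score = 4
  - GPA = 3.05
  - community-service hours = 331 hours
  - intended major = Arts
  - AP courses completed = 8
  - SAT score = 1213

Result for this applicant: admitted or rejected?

Admitted

Atomic conditions:
  GPA ≥ 2.16: 3.05 ≥ 2.16 is true
  NOT legacy status: yes → false
  SAT score ≤ 1500: 1213 ≤ 1500 is true
  ACT score ≤ 26: 22 ≤ 26 is true
  interview rating ≥ 3: 3 ≥ 3 is true
  AP courses completed ≤ 10: 8 ≤ 10 is true
  NOT disciplinary record: no → true
  recommendation letters < 1: 0 < 1 is true
  in-state resident: no → false
  essay score > 5: 4 > 5 is false
  intended major ∈ {Arts, Business}: Arts is in the set → true
  class-rank percentile ≤ 46%: 9 ≤ 46 is true
  AP courses completed ≥ 7: 8 ≥ 7 is true
Combine:
[1.1.1.2] false AND true = false
[1.1.1] true AND false = false
[1.1.2.1] true → true = true
[1.1.2.2.1.1] true AND true = true
[1.1.2.2.1] NOT true = false
[1.1.2.2] NOT false = true
[1.1.2] exactly-one(true, true) = false
[1.1] false OR false = false
[1] NOT false = true
[2.1.1.1.1] true AND false = false
[2.1.1.1] NOT false = true
[2.1.1] NOT true = false
[2.1] NOT false = true
[2.2] false → true (antecedent false ⇒ implication holds) = true
[2.3] true OR true = true
[2] exactly-one(true, true, true) = false
[root] true OR false = true
Overall: true → admitted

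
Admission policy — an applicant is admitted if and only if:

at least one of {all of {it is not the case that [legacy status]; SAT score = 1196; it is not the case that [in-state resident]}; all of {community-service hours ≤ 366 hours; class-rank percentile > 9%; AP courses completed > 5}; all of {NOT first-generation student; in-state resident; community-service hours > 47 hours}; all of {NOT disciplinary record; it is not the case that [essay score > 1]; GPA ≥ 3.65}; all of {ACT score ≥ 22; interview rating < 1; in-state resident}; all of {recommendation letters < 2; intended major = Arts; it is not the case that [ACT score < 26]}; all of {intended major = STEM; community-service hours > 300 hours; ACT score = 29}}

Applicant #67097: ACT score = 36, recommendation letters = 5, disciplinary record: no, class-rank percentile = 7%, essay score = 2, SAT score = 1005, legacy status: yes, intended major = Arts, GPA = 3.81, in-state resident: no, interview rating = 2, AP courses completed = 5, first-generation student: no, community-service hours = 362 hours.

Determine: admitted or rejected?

Rejected

Atomic conditions:
  legacy status: yes → true
  SAT score = 1196: 1005 == 1196 is false
  in-state resident: no → false
  community-service hours ≤ 366 hours: 362 ≤ 366 is true
  class-rank percentile > 9%: 7 > 9 is false
  AP courses completed > 5: 5 > 5 is false
  NOT first-generation student: no → true
  community-service hours > 47 hours: 362 > 47 is true
  NOT disciplinary record: no → true
  essay score > 1: 2 > 1 is true
  GPA ≥ 3.65: 3.81 ≥ 3.65 is true
  ACT score ≥ 22: 36 ≥ 22 is true
  interview rating < 1: 2 < 1 is false
  recommendation letters < 2: 5 < 2 is false
  intended major = Arts: Arts == Arts is true
  ACT score < 26: 36 < 26 is false
  intended major = STEM: Arts == STEM is false
  community-service hours > 300 hours: 362 > 300 is true
  ACT score = 29: 36 == 29 is false
Combine:
[1.1] NOT true = false
[1.3] NOT false = true
[1] false AND false AND true = false
[2] true AND false AND false = false
[3] true AND false AND true = false
[4.2] NOT true = false
[4] true AND false AND true = false
[5] true AND false AND false = false
[6.3] NOT false = true
[6] false AND true AND true = false
[7] false AND true AND false = false
[root] false OR false OR false OR false OR false OR false OR false = false
Overall: false → rejected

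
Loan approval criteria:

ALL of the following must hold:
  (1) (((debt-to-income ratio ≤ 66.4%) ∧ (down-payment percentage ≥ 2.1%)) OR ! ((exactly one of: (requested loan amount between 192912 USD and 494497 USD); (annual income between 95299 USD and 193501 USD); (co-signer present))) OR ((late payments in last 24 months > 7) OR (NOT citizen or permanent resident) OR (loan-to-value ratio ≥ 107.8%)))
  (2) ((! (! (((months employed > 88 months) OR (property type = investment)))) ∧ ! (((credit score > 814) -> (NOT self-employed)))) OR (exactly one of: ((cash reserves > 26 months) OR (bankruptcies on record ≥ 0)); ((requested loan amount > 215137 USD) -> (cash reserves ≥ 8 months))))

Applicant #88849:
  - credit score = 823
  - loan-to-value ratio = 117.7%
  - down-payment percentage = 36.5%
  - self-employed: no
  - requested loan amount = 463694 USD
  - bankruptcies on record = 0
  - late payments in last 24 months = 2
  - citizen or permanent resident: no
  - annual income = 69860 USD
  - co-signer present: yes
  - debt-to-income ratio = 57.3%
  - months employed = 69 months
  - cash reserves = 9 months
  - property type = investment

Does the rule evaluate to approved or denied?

Denied

Atomic conditions:
  debt-to-income ratio ≤ 66.4%: 57.3 ≤ 66.4 is true
  down-payment percentage ≥ 2.1%: 36.5 ≥ 2.1 is true
  requested loan amount between 192912 USD and 494497 USD: 463694 in [192912, 494497] is true
  annual income between 95299 USD and 193501 USD: 69860 in [95299, 193501] is false
  co-signer present: yes → true
  late payments in last 24 months > 7: 2 > 7 is false
  NOT citizen or permanent resident: no → true
  loan-to-value ratio ≥ 107.8%: 117.7 ≥ 107.8 is true
  months employed > 88 months: 69 > 88 is false
  property type = investment: investment == investment is true
  credit score > 814: 823 > 814 is true
  NOT self-employed: no → true
  cash reserves > 26 months: 9 > 26 is false
  bankruptcies on record ≥ 0: 0 ≥ 0 is true
  requested loan amount > 215137 USD: 463694 > 215137 is true
  cash reserves ≥ 8 months: 9 ≥ 8 is true
Combine:
[1.1] true AND true = true
[1.2.1] exactly-one(true, false, true) = false
[1.2] NOT false = true
[1.3] false OR true OR true = true
[1] true OR true OR true = true
[2.1.1.1.1] false OR true = true
[2.1.1.1] NOT true = false
[2.1.1] NOT false = true
[2.1.2.1] true → true = true
[2.1.2] NOT true = false
[2.1] true AND false = false
[2.2.1] false OR true = true
[2.2.2] true → true = true
[2.2] exactly-one(true, true) = false
[2] false OR false = false
[root] true AND false = false
Overall: false → denied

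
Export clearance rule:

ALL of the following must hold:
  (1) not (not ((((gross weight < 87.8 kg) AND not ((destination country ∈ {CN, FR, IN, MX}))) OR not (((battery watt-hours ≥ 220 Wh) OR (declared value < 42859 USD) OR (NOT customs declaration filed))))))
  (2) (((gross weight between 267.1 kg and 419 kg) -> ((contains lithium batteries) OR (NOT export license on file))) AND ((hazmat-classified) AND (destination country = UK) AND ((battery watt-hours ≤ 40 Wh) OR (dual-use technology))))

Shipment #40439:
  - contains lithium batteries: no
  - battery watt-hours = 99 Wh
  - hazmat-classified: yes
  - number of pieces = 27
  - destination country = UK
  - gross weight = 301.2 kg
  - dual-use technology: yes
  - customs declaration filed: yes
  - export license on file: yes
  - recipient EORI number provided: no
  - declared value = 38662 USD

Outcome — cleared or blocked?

Blocked

Atomic conditions:
  gross weight < 87.8 kg: 301.2 < 87.8 is false
  destination country ∈ {CN, FR, IN, MX}: UK is not in the set → false
  battery watt-hours ≥ 220 Wh: 99 ≥ 220 is false
  declared value < 42859 USD: 38662 < 42859 is true
  NOT customs declaration filed: yes → false
  gross weight between 267.1 kg and 419 kg: 301.2 in [267.1, 419] is true
  contains lithium batteries: no → false
  NOT export license on file: yes → false
  hazmat-classified: yes → true
  destination country = UK: UK == UK is true
  battery watt-hours ≤ 40 Wh: 99 ≤ 40 is false
  dual-use technology: yes → true
Combine:
[1.1.1.1.2] NOT false = true
[1.1.1.1] false AND true = false
[1.1.1.2.1] false OR true OR false = true
[1.1.1.2] NOT true = false
[1.1.1] false OR false = false
[1.1] NOT false = true
[1] NOT true = false
[2.1.2] false OR false = false
[2.1] true → false = false
[2.2.3] false OR true = true
[2.2] true AND true AND true = true
[2] false AND true = false
[root] false AND false = false
Overall: false → blocked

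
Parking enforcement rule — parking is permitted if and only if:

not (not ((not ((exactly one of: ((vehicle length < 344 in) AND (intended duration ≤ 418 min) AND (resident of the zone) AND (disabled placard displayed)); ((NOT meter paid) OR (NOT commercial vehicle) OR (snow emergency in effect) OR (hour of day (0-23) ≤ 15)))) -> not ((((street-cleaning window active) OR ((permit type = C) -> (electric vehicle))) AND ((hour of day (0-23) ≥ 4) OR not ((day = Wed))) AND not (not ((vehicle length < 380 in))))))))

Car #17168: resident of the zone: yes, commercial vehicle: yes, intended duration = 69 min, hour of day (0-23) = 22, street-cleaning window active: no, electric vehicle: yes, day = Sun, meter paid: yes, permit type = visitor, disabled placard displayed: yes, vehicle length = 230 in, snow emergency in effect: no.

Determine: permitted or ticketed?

Atomic conditions:
  vehicle length < 344 in: 230 < 344 is true
  intended duration ≤ 418 min: 69 ≤ 418 is true
  resident of the zone: yes → true
  disabled placard displayed: yes → true
  NOT meter paid: yes → false
  NOT commercial vehicle: yes → false
  snow emergency in effect: no → false
  hour of day (0-23) ≤ 15: 22 ≤ 15 is false
  street-cleaning window active: no → false
  permit type = C: visitor == C is false
  electric vehicle: yes → true
  hour of day (0-23) ≥ 4: 22 ≥ 4 is true
  day = Wed: Sun == Wed is false
  vehicle length < 380 in: 230 < 380 is true
Combine:
[1.1.1.1.1] true AND true AND true AND true = true
[1.1.1.1.2] false OR false OR false OR false = false
[1.1.1.1] exactly-one(true, false) = true
[1.1.1] NOT true = false
[1.1.2.1.1.2] false → true (antecedent false ⇒ implication holds) = true
[1.1.2.1.1] false OR true = true
[1.1.2.1.2.2] NOT false = true
[1.1.2.1.2] true OR true = true
[1.1.2.1.3.1] NOT true = false
[1.1.2.1.3] NOT false = true
[1.1.2.1] true AND true AND true = true
[1.1.2] NOT true = false
[1.1] false → false (antecedent false ⇒ implication holds) = true
[1] NOT true = false
[root] NOT false = true
Overall: true → permitted

Permitted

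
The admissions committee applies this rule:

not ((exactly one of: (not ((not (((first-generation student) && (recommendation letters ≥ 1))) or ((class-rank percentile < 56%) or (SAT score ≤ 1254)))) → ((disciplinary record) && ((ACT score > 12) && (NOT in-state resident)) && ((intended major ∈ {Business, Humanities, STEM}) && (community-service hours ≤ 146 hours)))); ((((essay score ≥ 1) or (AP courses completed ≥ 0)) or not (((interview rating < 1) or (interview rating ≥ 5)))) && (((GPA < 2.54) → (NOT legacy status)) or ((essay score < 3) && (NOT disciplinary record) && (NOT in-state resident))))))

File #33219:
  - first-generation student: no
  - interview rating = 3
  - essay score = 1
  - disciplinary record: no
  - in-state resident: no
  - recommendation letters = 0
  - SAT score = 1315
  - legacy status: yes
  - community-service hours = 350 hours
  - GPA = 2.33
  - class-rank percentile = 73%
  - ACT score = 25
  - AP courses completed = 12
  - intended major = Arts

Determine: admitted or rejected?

Admitted

Atomic conditions:
  first-generation student: no → false
  recommendation letters ≥ 1: 0 ≥ 1 is false
  class-rank percentile < 56%: 73 < 56 is false
  SAT score ≤ 1254: 1315 ≤ 1254 is false
  disciplinary record: no → false
  ACT score > 12: 25 > 12 is true
  NOT in-state resident: no → true
  intended major ∈ {Business, Humanities, STEM}: Arts is not in the set → false
  community-service hours ≤ 146 hours: 350 ≤ 146 is false
  essay score ≥ 1: 1 ≥ 1 is true
  AP courses completed ≥ 0: 12 ≥ 0 is true
  interview rating < 1: 3 < 1 is false
  interview rating ≥ 5: 3 ≥ 5 is false
  GPA < 2.54: 2.33 < 2.54 is true
  NOT legacy status: yes → false
  essay score < 3: 1 < 3 is true
  NOT disciplinary record: no → true
Combine:
[1.1.1.1.1.1] false AND false = false
[1.1.1.1.1] NOT false = true
[1.1.1.1.2] false OR false = false
[1.1.1.1] true OR false = true
[1.1.1] NOT true = false
[1.1.2.2] true AND true = true
[1.1.2.3] false AND false = false
[1.1.2] false AND true AND false = false
[1.1] false → false (antecedent false ⇒ implication holds) = true
[1.2.1.1] true OR true = true
[1.2.1.2.1] false OR false = false
[1.2.1.2] NOT false = true
[1.2.1] true OR true = true
[1.2.2.1] true → false = false
[1.2.2.2] true AND true AND true = true
[1.2.2] false OR true = true
[1.2] true AND true = true
[1] exactly-one(true, true) = false
[root] NOT false = true
Overall: true → admitted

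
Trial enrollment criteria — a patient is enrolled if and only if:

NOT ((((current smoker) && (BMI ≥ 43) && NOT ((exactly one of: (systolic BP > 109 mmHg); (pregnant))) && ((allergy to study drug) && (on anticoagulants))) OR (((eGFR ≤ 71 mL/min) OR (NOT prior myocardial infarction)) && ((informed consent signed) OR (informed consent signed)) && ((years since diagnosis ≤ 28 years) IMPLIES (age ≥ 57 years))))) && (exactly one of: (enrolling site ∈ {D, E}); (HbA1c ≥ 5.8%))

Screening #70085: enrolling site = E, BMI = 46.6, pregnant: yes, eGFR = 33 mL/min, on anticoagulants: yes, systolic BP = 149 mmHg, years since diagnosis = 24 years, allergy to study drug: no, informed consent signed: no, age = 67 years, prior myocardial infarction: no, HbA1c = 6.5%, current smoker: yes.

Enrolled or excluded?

Atomic conditions:
  current smoker: yes → true
  BMI ≥ 43: 46.6 ≥ 43 is true
  systolic BP > 109 mmHg: 149 > 109 is true
  pregnant: yes → true
  allergy to study drug: no → false
  on anticoagulants: yes → true
  eGFR ≤ 71 mL/min: 33 ≤ 71 is true
  NOT prior myocardial infarction: no → true
  informed consent signed: no → false
  years since diagnosis ≤ 28 years: 24 ≤ 28 is true
  age ≥ 57 years: 67 ≥ 57 is true
  enrolling site ∈ {D, E}: E is in the set → true
  HbA1c ≥ 5.8%: 6.5 ≥ 5.8 is true
Combine:
[1.1.1.3.1] exactly-one(true, true) = false
[1.1.1.3] NOT false = true
[1.1.1.4] false AND true = false
[1.1.1] true AND true AND true AND false = false
[1.1.2.1] true OR true = true
[1.1.2.2] false OR false = false
[1.1.2.3] true → true = true
[1.1.2] true AND false AND true = false
[1.1] false OR false = false
[1] NOT false = true
[2] exactly-one(true, true) = false
[root] true AND false = false
Overall: false → excluded

Excluded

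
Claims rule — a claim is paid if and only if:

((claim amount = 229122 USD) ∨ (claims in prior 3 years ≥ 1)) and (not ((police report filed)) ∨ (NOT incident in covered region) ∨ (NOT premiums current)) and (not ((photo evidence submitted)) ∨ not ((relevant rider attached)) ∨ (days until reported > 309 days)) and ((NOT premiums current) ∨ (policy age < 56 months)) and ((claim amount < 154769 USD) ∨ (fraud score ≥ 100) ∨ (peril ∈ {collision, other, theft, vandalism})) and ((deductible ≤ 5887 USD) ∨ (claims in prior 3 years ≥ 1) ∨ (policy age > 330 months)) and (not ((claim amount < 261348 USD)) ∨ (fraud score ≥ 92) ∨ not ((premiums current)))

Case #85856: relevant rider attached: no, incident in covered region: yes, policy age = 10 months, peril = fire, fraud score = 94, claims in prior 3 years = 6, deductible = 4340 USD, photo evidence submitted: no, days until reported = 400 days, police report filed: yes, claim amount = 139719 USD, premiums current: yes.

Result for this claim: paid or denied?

Denied

Atomic conditions:
  claim amount = 229122 USD: 139719 == 229122 is false
  claims in prior 3 years ≥ 1: 6 ≥ 1 is true
  police report filed: yes → true
  NOT incident in covered region: yes → false
  NOT premiums current: yes → false
  photo evidence submitted: no → false
  relevant rider attached: no → false
  days until reported > 309 days: 400 > 309 is true
  policy age < 56 months: 10 < 56 is true
  claim amount < 154769 USD: 139719 < 154769 is true
  fraud score ≥ 100: 94 ≥ 100 is false
  peril ∈ {collision, other, theft, vandalism}: fire is not in the set → false
  deductible ≤ 5887 USD: 4340 ≤ 5887 is true
  policy age > 330 months: 10 > 330 is false
  claim amount < 261348 USD: 139719 < 261348 is true
  fraud score ≥ 92: 94 ≥ 92 is true
  premiums current: yes → true
Combine:
[1] false OR true = true
[2.1] NOT true = false
[2] false OR false OR false = false
[3.1] NOT false = true
[3.2] NOT false = true
[3] true OR true OR true = true
[4] false OR true = true
[5] true OR false OR false = true
[6] true OR true OR false = true
[7.1] NOT true = false
[7.3] NOT true = false
[7] false OR true OR false = true
[root] true AND false AND true AND true AND true AND true AND true = false
Overall: false → denied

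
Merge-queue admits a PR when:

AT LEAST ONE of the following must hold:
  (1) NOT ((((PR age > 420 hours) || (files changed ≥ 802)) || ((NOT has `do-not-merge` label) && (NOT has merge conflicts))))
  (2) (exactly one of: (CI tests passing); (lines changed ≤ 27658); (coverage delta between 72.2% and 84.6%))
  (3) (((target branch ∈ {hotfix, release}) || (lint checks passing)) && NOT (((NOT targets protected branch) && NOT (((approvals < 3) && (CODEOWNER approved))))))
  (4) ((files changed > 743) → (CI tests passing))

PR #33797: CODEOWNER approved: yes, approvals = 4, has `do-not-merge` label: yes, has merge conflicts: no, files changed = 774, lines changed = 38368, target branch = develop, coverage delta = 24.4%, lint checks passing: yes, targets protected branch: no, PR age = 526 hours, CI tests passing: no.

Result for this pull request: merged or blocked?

Blocked

Atomic conditions:
  PR age > 420 hours: 526 > 420 is true
  files changed ≥ 802: 774 ≥ 802 is false
  NOT has `do-not-merge` label: yes → false
  NOT has merge conflicts: no → true
  CI tests passing: no → false
  lines changed ≤ 27658: 38368 ≤ 27658 is false
  coverage delta between 72.2% and 84.6%: 24.4 in [72.2, 84.6] is false
  target branch ∈ {hotfix, release}: develop is not in the set → false
  lint checks passing: yes → true
  NOT targets protected branch: no → true
  approvals < 3: 4 < 3 is false
  CODEOWNER approved: yes → true
  files changed > 743: 774 > 743 is true
Combine:
[1.1.1] true OR false = true
[1.1.2] false AND true = false
[1.1] true OR false = true
[1] NOT true = false
[2] exactly-one(false, false, false) = false
[3.1] false OR true = true
[3.2.1.2.1] false AND true = false
[3.2.1.2] NOT false = true
[3.2.1] true AND true = true
[3.2] NOT true = false
[3] true AND false = false
[4] true → false = false
[root] false OR false OR false OR false = false
Overall: false → blocked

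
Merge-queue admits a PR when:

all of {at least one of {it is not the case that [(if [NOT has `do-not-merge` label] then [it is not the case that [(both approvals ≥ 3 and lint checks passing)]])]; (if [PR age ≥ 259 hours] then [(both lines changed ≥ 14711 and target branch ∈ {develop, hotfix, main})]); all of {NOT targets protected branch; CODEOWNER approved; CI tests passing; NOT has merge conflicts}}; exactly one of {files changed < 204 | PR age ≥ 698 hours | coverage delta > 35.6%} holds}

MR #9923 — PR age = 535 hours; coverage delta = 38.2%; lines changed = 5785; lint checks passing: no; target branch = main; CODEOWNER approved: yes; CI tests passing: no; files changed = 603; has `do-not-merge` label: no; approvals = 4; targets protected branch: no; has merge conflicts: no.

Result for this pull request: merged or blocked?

Atomic conditions:
  NOT has `do-not-merge` label: no → true
  approvals ≥ 3: 4 ≥ 3 is true
  lint checks passing: no → false
  PR age ≥ 259 hours: 535 ≥ 259 is true
  lines changed ≥ 14711: 5785 ≥ 14711 is false
  target branch ∈ {develop, hotfix, main}: main is in the set → true
  NOT targets protected branch: no → true
  CODEOWNER approved: yes → true
  CI tests passing: no → false
  NOT has merge conflicts: no → true
  files changed < 204: 603 < 204 is false
  PR age ≥ 698 hours: 535 ≥ 698 is false
  coverage delta > 35.6%: 38.2 > 35.6 is true
Combine:
[1.1.1.2.1] true AND false = false
[1.1.1.2] NOT false = true
[1.1.1] true → true = true
[1.1] NOT true = false
[1.2.2] false AND true = false
[1.2] true → false = false
[1.3] true AND true AND false AND true = false
[1] false OR false OR false = false
[2] exactly-one(false, false, true) = true
[root] false AND true = false
Overall: false → blocked

Blocked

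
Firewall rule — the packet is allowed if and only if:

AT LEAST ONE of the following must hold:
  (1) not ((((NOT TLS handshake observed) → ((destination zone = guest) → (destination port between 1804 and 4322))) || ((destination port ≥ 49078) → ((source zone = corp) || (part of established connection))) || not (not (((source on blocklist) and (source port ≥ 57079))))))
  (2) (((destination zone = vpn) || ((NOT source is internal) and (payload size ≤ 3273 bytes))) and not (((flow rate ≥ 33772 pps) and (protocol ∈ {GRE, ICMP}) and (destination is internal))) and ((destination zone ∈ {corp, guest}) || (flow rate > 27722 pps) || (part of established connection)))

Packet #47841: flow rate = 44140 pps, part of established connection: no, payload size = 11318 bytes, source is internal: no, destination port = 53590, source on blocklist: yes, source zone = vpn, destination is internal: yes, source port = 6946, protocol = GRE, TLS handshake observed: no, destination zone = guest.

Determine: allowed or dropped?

Allowed

Atomic conditions:
  NOT TLS handshake observed: no → true
  destination zone = guest: guest == guest is true
  destination port between 1804 and 4322: 53590 in [1804, 4322] is false
  destination port ≥ 49078: 53590 ≥ 49078 is true
  source zone = corp: vpn == corp is false
  part of established connection: no → false
  source on blocklist: yes → true
  source port ≥ 57079: 6946 ≥ 57079 is false
  destination zone = vpn: guest == vpn is false
  NOT source is internal: no → true
  payload size ≤ 3273 bytes: 11318 ≤ 3273 is false
  flow rate ≥ 33772 pps: 44140 ≥ 33772 is true
  protocol ∈ {GRE, ICMP}: GRE is in the set → true
  destination is internal: yes → true
  destination zone ∈ {corp, guest}: guest is in the set → true
  flow rate > 27722 pps: 44140 > 27722 is true
Combine:
[1.1.1.2] true → false = false
[1.1.1] true → false = false
[1.1.2.2] false OR false = false
[1.1.2] true → false = false
[1.1.3.1.1] true AND false = false
[1.1.3.1] NOT false = true
[1.1.3] NOT true = false
[1.1] false OR false OR false = false
[1] NOT false = true
[2.1.2] true AND false = false
[2.1] false OR false = false
[2.2.1] true AND true AND true = true
[2.2] NOT true = false
[2.3] true OR true OR false = true
[2] false AND false AND true = false
[root] true OR false = true
Overall: true → allowed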